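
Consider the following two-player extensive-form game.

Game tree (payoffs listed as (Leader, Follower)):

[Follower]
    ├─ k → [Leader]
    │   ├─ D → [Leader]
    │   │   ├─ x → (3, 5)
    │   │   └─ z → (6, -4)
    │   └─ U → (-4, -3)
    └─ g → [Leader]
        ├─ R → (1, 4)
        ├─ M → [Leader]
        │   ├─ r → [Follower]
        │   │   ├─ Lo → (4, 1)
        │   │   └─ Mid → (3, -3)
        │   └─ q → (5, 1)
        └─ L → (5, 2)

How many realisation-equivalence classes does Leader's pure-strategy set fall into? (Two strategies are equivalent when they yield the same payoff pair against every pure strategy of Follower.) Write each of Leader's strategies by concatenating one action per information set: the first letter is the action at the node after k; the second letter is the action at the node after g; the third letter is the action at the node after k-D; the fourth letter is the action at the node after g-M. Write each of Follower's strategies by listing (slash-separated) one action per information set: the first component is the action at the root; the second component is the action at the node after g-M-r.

Leader has 24 pure strategies: DRxr, DRxq, DRzr, DRzq, DMxr, DMxq, DMzr, DMzq, DLxr, DLxq, DLzr, DLzq, URxr, URxq, URzr, URzq, UMxr, UMxq, UMzr, UMzq, ULxr, ULxq, ULzr, ULzq. Columns: k/Lo, k/Mid, g/Lo, g/Mid.
{DRxr, DRxq} → row (3,5) (3,5) (1,4) (1,4)
{DRzr, DRzq} → row (6,-4) (6,-4) (1,4) (1,4)
{DMxr} → row (3,5) (3,5) (4,1) (3,-3)
{DMxq} → row (3,5) (3,5) (5,1) (5,1)
{DMzr} → row (6,-4) (6,-4) (4,1) (3,-3)
{DMzq} → row (6,-4) (6,-4) (5,1) (5,1)
{DLxr, DLxq} → row (3,5) (3,5) (5,2) (5,2)
{DLzr, DLzq} → row (6,-4) (6,-4) (5,2) (5,2)
{URxr, URxq, URzr, URzq} → row (-4,-3) (-4,-3) (1,4) (1,4)
{UMxr, UMzr} → row (-4,-3) (-4,-3) (4,1) (3,-3)
{UMxq, UMzq} → row (-4,-3) (-4,-3) (5,1) (5,1)
{ULxr, ULxq, ULzr, ULzq} → row (-4,-3) (-4,-3) (5,2) (5,2)
That's 12 distinct rows out of 24 strategies.

12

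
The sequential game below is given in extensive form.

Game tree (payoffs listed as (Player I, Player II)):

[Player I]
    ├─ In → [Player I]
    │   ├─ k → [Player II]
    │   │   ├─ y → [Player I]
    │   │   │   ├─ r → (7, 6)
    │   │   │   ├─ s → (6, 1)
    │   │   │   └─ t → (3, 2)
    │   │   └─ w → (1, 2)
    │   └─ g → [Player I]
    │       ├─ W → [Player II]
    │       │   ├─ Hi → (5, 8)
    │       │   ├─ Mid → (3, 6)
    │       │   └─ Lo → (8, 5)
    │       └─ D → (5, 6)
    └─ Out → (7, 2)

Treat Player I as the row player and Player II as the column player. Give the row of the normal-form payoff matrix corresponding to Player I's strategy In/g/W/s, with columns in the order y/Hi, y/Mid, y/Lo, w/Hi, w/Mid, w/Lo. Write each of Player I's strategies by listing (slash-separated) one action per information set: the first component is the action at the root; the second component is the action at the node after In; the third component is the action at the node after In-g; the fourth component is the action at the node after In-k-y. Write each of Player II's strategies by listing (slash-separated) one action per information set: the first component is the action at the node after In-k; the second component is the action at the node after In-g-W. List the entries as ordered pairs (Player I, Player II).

vs y/Hi: Player I plays In → Player I plays g at [In] → Player I plays W at [In-g] → Player II plays Hi at [In-g-W] → (5, 8)
vs y/Mid: Player I plays In → Player I plays g at [In] → Player I plays W at [In-g] → Player II plays Mid at [In-g-W] → (3, 6)
vs y/Lo: Player I plays In → Player I plays g at [In] → Player I plays W at [In-g] → Player II plays Lo at [In-g-W] → (8, 5)
vs w/Hi: Player I plays In → Player I plays g at [In] → Player I plays W at [In-g] → Player II plays Hi at [In-g-W] → (5, 8)
vs w/Mid: Player I plays In → Player I plays g at [In] → Player I plays W at [In-g] → Player II plays Mid at [In-g-W] → (3, 6)
vs w/Lo: Player I plays In → Player I plays g at [In] → Player I plays W at [In-g] → Player II plays Lo at [In-g-W] → (8, 5)

(5,8) (3,6) (8,5) (5,8) (3,6) (8,5)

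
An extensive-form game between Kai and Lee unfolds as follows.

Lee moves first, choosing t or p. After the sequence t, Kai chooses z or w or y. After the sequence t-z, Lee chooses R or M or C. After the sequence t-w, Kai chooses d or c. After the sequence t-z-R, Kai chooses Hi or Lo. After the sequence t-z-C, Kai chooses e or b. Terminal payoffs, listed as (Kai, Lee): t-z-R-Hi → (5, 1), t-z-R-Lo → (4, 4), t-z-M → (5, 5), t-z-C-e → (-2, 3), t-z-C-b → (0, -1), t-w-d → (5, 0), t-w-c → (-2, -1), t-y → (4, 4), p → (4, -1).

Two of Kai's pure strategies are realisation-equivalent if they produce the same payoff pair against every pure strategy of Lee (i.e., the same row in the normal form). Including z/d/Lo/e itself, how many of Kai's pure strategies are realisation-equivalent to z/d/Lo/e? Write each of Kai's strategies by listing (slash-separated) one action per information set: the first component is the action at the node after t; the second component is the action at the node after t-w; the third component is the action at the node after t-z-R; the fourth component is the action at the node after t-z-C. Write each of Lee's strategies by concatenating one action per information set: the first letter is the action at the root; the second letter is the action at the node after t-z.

2

Row for z/d/Lo/e (columns tR, tM, tC, pR, pM, pC): (4,4) (5,5) (-2,3) (4,-1) (4,-1) (4,-1).
Under z/d/Lo/e, Kai's choice at the node after t-w can never be reached regardless of what Lee does, so varying those choices leaves every outcome unchanged.
Holding the reachable choices fixed and varying the unreachable one freely already gives 2 equivalent strategies.
No other strategy reproduces this row, so those 2 are the full class: z/d/Lo/e, z/c/Lo/e.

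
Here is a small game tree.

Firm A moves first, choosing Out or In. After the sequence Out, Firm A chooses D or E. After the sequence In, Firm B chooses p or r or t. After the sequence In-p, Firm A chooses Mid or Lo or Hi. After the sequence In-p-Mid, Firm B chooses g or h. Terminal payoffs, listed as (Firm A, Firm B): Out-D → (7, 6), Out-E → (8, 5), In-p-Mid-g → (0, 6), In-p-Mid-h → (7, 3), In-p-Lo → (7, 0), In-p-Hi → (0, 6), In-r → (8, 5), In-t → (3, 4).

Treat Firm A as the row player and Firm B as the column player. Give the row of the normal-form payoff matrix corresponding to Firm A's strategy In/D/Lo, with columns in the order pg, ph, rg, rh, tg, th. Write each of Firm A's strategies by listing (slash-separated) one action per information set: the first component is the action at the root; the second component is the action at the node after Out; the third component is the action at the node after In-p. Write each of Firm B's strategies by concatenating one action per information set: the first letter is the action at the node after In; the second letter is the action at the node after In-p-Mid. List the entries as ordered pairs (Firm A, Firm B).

vs pg: Firm A plays In → Firm B plays p at [In] → Firm A plays Lo at [In-p] → (7, 0)
vs ph: Firm A plays In → Firm B plays p at [In] → Firm A plays Lo at [In-p] → (7, 0)
vs rg: Firm A plays In → Firm B plays r at [In] → (8, 5)
vs rh: Firm A plays In → Firm B plays r at [In] → (8, 5)
vs tg: Firm A plays In → Firm B plays t at [In] → (3, 4)
vs th: Firm A plays In → Firm B plays t at [In] → (3, 4)

(7,0) (7,0) (8,5) (8,5) (3,4) (3,4)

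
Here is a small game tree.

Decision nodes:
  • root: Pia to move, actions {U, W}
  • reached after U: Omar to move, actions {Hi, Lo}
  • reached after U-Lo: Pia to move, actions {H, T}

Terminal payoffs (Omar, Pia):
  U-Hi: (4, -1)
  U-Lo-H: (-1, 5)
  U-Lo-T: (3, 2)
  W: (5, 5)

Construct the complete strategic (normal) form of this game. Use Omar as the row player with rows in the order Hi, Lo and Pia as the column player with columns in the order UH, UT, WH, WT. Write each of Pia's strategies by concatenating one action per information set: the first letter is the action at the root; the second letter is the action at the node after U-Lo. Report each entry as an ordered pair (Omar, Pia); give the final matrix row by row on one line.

           UH       UT       WH       WT
  Hi   (4,-1)   (4,-1)    (5,5)    (5,5)
  Lo   (-1,5)    (3,2)    (5,5)    (5,5)

Hi: (4,-1) (4,-1) (5,5) (5,5) | Lo: (-1,5) (3,2) (5,5) (5,5)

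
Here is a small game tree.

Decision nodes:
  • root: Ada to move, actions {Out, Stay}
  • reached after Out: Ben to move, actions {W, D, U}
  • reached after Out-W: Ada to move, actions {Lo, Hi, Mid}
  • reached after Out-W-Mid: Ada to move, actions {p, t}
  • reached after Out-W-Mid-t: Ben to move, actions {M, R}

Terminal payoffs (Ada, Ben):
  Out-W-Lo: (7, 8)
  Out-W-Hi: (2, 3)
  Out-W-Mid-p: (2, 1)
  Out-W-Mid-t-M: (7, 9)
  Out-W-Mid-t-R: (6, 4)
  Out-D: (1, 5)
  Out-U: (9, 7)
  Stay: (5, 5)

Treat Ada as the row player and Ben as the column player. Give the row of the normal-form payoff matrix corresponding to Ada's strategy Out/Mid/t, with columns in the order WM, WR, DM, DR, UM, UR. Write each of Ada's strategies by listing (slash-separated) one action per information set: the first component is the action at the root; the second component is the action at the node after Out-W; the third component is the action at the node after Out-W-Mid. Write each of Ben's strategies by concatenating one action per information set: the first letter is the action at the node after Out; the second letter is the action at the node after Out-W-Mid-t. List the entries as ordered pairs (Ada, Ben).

(7,9) (6,4) (1,5) (1,5) (9,7) (9,7)

vs WM: Ada plays Out → Ben plays W at [Out] → Ada plays Mid at [Out-W] → Ada plays t at [Out-W-Mid] → Ben plays M at [Out-W-Mid-t] → (7, 9)
vs WR: Ada plays Out → Ben plays W at [Out] → Ada plays Mid at [Out-W] → Ada plays t at [Out-W-Mid] → Ben plays R at [Out-W-Mid-t] → (6, 4)
vs DM: Ada plays Out → Ben plays D at [Out] → (1, 5)
vs DR: Ada plays Out → Ben plays D at [Out] → (1, 5)
vs UM: Ada plays Out → Ben plays U at [Out] → (9, 7)
vs UR: Ada plays Out → Ben plays U at [Out] → (9, 7)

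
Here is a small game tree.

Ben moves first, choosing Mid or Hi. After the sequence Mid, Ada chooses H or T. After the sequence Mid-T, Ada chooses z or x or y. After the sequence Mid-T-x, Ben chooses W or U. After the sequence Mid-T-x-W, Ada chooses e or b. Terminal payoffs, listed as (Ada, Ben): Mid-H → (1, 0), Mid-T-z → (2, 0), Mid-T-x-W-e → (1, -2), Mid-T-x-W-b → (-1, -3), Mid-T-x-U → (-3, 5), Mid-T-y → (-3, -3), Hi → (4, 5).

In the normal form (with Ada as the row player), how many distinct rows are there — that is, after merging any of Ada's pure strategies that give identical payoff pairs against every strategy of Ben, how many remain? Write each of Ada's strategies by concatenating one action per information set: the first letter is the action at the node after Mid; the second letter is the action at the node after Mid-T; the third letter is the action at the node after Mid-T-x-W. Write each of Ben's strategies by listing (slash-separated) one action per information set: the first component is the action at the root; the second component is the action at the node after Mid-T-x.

5

Ada has 12 pure strategies: Hze, Hzb, Hxe, Hxb, Hye, Hyb, Tze, Tzb, Txe, Txb, Tye, Tyb. Columns: Mid/W, Mid/U, Hi/W, Hi/U.
{Hze, Hzb, Hxe, Hxb, Hye, Hyb} → row (1,0) (1,0) (4,5) (4,5)
{Tze, Tzb} → row (2,0) (2,0) (4,5) (4,5)
{Txe} → row (1,-2) (-3,5) (4,5) (4,5)
{Txb} → row (-1,-3) (-3,5) (4,5) (4,5)
{Tye, Tyb} → row (-3,-3) (-3,-3) (4,5) (4,5)
That's 5 distinct rows out of 12 strategies.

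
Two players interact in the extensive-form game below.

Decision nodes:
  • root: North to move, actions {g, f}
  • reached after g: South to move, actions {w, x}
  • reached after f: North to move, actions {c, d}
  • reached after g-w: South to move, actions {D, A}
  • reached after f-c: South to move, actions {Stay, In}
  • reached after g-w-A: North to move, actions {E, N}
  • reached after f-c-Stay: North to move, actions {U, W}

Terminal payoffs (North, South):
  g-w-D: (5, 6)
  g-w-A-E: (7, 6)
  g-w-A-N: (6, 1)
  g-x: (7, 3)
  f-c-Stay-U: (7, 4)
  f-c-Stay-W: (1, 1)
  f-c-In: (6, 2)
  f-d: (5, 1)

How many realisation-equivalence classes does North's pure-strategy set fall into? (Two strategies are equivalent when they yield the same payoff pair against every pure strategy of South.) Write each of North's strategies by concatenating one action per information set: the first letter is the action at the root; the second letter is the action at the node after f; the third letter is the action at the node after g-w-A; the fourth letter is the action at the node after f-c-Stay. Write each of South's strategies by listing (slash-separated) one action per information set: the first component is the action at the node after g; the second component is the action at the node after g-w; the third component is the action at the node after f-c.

5

North has 16 pure strategies: gcEU, gcEW, gcNU, gcNW, gdEU, gdEW, gdNU, gdNW, fcEU, fcEW, fcNU, fcNW, fdEU, fdEW, fdNU, fdNW. Columns: w/D/Stay, w/D/In, w/A/Stay, w/A/In, x/D/Stay, x/D/In, x/A/Stay, x/A/In.
{gcEU, gcEW, gdEU, gdEW} → row (5,6) (5,6) (7,6) (7,6) (7,3) (7,3) (7,3) (7,3)
{gcNU, gcNW, gdNU, gdNW} → row (5,6) (5,6) (6,1) (6,1) (7,3) (7,3) (7,3) (7,3)
{fcEU, fcNU} → row (7,4) (6,2) (7,4) (6,2) (7,4) (6,2) (7,4) (6,2)
{fcEW, fcNW} → row (1,1) (6,2) (1,1) (6,2) (1,1) (6,2) (1,1) (6,2)
{fdEU, fdEW, fdNU, fdNW} → row (5,1) (5,1) (5,1) (5,1) (5,1) (5,1) (5,1) (5,1)
That's 5 distinct rows out of 16 strategies.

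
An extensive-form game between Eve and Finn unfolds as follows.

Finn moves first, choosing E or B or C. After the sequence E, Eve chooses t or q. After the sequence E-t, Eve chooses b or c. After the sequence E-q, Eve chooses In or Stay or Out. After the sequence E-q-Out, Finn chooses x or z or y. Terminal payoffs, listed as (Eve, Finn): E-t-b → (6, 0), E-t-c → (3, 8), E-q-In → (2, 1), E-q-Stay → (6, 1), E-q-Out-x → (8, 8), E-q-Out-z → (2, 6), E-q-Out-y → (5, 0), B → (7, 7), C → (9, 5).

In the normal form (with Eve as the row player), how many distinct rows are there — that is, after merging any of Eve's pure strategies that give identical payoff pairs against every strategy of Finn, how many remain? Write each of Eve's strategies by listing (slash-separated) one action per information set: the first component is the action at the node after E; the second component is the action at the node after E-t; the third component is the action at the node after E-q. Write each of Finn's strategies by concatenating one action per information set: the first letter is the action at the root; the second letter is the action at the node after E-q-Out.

Eve has 12 pure strategies: t/b/In, t/b/Stay, t/b/Out, t/c/In, t/c/Stay, t/c/Out, q/b/In, q/b/Stay, q/b/Out, q/c/In, q/c/Stay, q/c/Out. Columns: Ex, Ez, Ey, Bx, Bz, By, Cx, Cz, Cy.
{t/b/In, t/b/Stay, t/b/Out} → row (6,0) (6,0) (6,0) (7,7) (7,7) (7,7) (9,5) (9,5) (9,5)
{t/c/In, t/c/Stay, t/c/Out} → row (3,8) (3,8) (3,8) (7,7) (7,7) (7,7) (9,5) (9,5) (9,5)
{q/b/In, q/c/In} → row (2,1) (2,1) (2,1) (7,7) (7,7) (7,7) (9,5) (9,5) (9,5)
{q/b/Stay, q/c/Stay} → row (6,1) (6,1) (6,1) (7,7) (7,7) (7,7) (9,5) (9,5) (9,5)
{q/b/Out, q/c/Out} → row (8,8) (2,6) (5,0) (7,7) (7,7) (7,7) (9,5) (9,5) (9,5)
That's 5 distinct rows out of 12 strategies.

5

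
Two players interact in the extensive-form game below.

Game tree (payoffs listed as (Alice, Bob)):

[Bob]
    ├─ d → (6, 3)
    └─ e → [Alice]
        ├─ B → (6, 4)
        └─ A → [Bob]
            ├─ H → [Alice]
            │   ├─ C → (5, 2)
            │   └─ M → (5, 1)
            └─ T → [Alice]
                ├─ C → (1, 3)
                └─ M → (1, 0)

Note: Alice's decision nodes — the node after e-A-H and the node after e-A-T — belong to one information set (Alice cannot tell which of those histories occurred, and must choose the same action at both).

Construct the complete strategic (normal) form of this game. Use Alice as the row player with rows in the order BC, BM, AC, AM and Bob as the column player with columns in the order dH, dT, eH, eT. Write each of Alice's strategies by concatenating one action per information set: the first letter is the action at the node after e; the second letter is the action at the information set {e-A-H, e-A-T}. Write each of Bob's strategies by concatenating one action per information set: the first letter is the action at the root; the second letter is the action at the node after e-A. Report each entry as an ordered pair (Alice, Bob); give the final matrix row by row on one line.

           dH       dT       eH       eT
  BC    (6,3)    (6,3)    (6,4)    (6,4)
  BM    (6,3)    (6,3)    (6,4)    (6,4)
  AC    (6,3)    (6,3)    (5,2)    (1,3)
  AM    (6,3)    (6,3)    (5,1)    (1,0)

BC: (6,3) (6,3) (6,4) (6,4) | BM: (6,3) (6,3) (6,4) (6,4) | AC: (6,3) (6,3) (5,2) (1,3) | AM: (6,3) (6,3) (5,1) (1,0)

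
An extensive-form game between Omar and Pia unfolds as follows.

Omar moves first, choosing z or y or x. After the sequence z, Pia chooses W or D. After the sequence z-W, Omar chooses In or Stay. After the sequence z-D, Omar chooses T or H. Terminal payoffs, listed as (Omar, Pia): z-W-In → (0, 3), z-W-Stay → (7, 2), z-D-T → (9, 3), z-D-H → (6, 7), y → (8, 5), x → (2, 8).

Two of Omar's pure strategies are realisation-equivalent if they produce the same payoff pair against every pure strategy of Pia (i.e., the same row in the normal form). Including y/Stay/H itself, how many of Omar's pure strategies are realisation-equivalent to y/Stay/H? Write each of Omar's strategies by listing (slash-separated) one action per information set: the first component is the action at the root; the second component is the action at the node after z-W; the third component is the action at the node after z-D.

Row for y/Stay/H (columns W, D): (8,5) (8,5).
Under y/Stay/H, Omar's choice at the node after z-W and at the node after z-D can never be reached regardless of what Pia does, so varying those choices leaves every outcome unchanged.
Holding the reachable choices fixed and varying the unreachable ones freely already gives 2 × 2 = 4 equivalent strategies.
No other strategy reproduces this row, so those 4 are the full class: y/In/T, y/In/H, y/Stay/T, y/Stay/H.

4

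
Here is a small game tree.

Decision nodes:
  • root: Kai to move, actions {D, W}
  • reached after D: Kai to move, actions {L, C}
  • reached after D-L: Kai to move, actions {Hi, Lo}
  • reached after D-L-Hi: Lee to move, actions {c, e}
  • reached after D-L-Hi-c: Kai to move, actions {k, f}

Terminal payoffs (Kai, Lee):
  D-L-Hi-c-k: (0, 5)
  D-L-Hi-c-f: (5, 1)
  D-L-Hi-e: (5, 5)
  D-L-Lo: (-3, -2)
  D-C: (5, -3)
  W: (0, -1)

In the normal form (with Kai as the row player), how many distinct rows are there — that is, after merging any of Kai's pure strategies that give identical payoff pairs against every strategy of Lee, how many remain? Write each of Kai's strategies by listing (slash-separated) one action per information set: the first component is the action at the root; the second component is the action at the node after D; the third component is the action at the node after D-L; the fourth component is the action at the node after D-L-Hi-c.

5

Kai has 16 pure strategies: D/L/Hi/k, D/L/Hi/f, D/L/Lo/k, D/L/Lo/f, D/C/Hi/k, D/C/Hi/f, D/C/Lo/k, D/C/Lo/f, W/L/Hi/k, W/L/Hi/f, W/L/Lo/k, W/L/Lo/f, W/C/Hi/k, W/C/Hi/f, W/C/Lo/k, W/C/Lo/f. Columns: c, e.
{D/L/Hi/k} → row (0,5) (5,5)
{D/L/Hi/f} → row (5,1) (5,5)
{D/L/Lo/k, D/L/Lo/f} → row (-3,-2) (-3,-2)
{D/C/Hi/k, D/C/Hi/f, D/C/Lo/k, D/C/Lo/f} → row (5,-3) (5,-3)
{W/L/Hi/k, W/L/Hi/f, W/L/Lo/k, W/L/Lo/f, W/C/Hi/k, W/C/Hi/f, W/C/Lo/k, W/C/Lo/f} → row (0,-1) (0,-1)
That's 5 distinct rows out of 16 strategies.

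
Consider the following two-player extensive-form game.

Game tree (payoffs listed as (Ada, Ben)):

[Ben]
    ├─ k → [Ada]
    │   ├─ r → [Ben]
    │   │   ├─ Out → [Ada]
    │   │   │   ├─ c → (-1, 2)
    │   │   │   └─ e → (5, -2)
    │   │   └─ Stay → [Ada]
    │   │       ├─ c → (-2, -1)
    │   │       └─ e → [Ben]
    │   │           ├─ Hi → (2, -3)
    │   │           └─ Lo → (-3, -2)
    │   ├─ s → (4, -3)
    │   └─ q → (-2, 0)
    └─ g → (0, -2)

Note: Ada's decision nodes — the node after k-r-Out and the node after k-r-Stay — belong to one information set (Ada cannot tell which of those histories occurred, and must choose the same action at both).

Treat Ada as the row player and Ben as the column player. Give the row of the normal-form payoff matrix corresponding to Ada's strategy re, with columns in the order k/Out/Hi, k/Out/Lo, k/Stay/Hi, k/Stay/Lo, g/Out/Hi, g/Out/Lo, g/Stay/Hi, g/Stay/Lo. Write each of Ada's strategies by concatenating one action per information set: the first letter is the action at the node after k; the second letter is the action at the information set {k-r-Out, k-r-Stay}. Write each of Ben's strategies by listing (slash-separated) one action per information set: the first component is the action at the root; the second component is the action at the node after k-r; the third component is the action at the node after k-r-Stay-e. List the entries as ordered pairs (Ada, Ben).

(5,-2) (5,-2) (2,-3) (-3,-2) (0,-2) (0,-2) (0,-2) (0,-2)

vs k/Out/Hi: Ben plays k → Ada plays r at [k] → Ben plays Out at [k-r] → Ada plays e at [k-r-Out] → (5, -2)
vs k/Out/Lo: Ben plays k → Ada plays r at [k] → Ben plays Out at [k-r] → Ada plays e at [k-r-Out] → (5, -2)
vs k/Stay/Hi: Ben plays k → Ada plays r at [k] → Ben plays Stay at [k-r] → Ada plays e at [k-r-Stay] → Ben plays Hi at [k-r-Stay-e] → (2, -3)
vs k/Stay/Lo: Ben plays k → Ada plays r at [k] → Ben plays Stay at [k-r] → Ada plays e at [k-r-Stay] → Ben plays Lo at [k-r-Stay-e] → (-3, -2)
vs g/Out/Hi: Ben plays g → (0, -2)
vs g/Out/Lo: Ben plays g → (0, -2)
vs g/Stay/Hi: Ben plays g → (0, -2)
vs g/Stay/Lo: Ben plays g → (0, -2)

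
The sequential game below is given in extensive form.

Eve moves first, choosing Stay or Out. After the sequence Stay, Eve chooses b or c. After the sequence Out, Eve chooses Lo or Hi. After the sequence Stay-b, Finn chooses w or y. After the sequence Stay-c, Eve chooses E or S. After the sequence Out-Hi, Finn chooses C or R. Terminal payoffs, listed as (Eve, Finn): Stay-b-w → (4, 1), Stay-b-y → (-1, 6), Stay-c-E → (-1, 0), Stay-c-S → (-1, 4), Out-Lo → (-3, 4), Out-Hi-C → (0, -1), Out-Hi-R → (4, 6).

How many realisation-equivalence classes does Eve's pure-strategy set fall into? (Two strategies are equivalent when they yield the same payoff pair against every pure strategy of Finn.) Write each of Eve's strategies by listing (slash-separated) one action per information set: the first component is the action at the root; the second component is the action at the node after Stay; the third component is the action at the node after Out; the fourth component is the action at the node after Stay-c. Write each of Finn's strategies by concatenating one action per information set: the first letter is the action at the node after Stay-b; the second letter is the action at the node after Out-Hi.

Eve has 16 pure strategies: Stay/b/Lo/E, Stay/b/Lo/S, Stay/b/Hi/E, Stay/b/Hi/S, Stay/c/Lo/E, Stay/c/Lo/S, Stay/c/Hi/E, Stay/c/Hi/S, Out/b/Lo/E, Out/b/Lo/S, Out/b/Hi/E, Out/b/Hi/S, Out/c/Lo/E, Out/c/Lo/S, Out/c/Hi/E, Out/c/Hi/S. Columns: wC, wR, yC, yR.
{Stay/b/Lo/E, Stay/b/Lo/S, Stay/b/Hi/E, Stay/b/Hi/S} → row (4,1) (4,1) (-1,6) (-1,6)
{Stay/c/Lo/E, Stay/c/Hi/E} → row (-1,0) (-1,0) (-1,0) (-1,0)
{Stay/c/Lo/S, Stay/c/Hi/S} → row (-1,4) (-1,4) (-1,4) (-1,4)
{Out/b/Lo/E, Out/b/Lo/S, Out/c/Lo/E, Out/c/Lo/S} → row (-3,4) (-3,4) (-3,4) (-3,4)
{Out/b/Hi/E, Out/b/Hi/S, Out/c/Hi/E, Out/c/Hi/S} → row (0,-1) (4,6) (0,-1) (4,6)
That's 5 distinct rows out of 16 strategies.

5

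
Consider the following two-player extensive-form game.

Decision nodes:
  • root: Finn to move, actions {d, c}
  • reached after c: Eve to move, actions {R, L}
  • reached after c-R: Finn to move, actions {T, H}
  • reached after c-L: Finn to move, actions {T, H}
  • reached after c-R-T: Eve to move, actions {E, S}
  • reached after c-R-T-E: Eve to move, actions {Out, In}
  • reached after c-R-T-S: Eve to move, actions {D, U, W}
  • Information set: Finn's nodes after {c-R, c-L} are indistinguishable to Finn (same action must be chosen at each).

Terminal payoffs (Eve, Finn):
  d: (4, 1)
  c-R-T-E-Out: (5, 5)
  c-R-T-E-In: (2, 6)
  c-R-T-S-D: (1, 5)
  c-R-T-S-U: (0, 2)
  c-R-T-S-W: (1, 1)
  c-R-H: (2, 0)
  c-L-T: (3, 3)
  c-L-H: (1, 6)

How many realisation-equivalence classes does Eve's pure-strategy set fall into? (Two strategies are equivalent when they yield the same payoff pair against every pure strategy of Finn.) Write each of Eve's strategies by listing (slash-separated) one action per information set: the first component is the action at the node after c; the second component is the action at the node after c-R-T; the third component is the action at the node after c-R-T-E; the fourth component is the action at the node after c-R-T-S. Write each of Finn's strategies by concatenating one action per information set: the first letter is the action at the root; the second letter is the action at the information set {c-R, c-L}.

6

Eve has 24 pure strategies: R/E/Out/D, R/E/Out/U, R/E/Out/W, R/E/In/D, R/E/In/U, R/E/In/W, R/S/Out/D, R/S/Out/U, R/S/Out/W, R/S/In/D, R/S/In/U, R/S/In/W, L/E/Out/D, L/E/Out/U, L/E/Out/W, L/E/In/D, L/E/In/U, L/E/In/W, L/S/Out/D, L/S/Out/U, L/S/Out/W, L/S/In/D, L/S/In/U, L/S/In/W. Columns: dT, dH, cT, cH.
{R/E/Out/D, R/E/Out/U, R/E/Out/W} → row (4,1) (4,1) (5,5) (2,0)
{R/E/In/D, R/E/In/U, R/E/In/W} → row (4,1) (4,1) (2,6) (2,0)
{R/S/Out/D, R/S/In/D} → row (4,1) (4,1) (1,5) (2,0)
{R/S/Out/U, R/S/In/U} → row (4,1) (4,1) (0,2) (2,0)
{R/S/Out/W, R/S/In/W} → row (4,1) (4,1) (1,1) (2,0)
{L/E/Out/D, L/E/Out/U, L/E/Out/W, L/E/In/D, L/E/In/U, L/E/In/W, L/S/Out/D, L/S/Out/U, L/S/Out/W, L/S/In/D, L/S/In/U, L/S/In/W} → row (4,1) (4,1) (3,3) (1,6)
That's 6 distinct rows out of 24 strategies.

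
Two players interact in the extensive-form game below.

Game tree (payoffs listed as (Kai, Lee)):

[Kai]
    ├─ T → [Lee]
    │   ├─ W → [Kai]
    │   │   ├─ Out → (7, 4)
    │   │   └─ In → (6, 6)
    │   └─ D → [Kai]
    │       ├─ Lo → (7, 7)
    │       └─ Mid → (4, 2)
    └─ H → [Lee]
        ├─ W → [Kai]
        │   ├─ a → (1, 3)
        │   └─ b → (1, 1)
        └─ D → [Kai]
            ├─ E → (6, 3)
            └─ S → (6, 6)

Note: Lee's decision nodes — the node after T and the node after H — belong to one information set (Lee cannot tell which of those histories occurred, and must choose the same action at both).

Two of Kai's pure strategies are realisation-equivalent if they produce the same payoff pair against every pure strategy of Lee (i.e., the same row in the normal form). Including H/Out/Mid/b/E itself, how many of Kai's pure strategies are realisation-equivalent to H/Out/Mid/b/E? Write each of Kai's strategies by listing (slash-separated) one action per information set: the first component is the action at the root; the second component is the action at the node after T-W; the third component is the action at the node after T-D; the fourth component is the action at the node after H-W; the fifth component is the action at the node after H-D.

Row for H/Out/Mid/b/E (columns W, D): (1,1) (6,3).
Under H/Out/Mid/b/E, Kai's choice at the node after T-W and at the node after T-D can never be reached regardless of what Lee does, so varying those choices leaves every outcome unchanged.
Holding the reachable choices fixed and varying the unreachable ones freely already gives 2 × 2 = 4 equivalent strategies.
No other strategy reproduces this row, so those 4 are the full class: H/Out/Lo/b/E, H/Out/Mid/b/E, H/In/Lo/b/E, H/In/Mid/b/E.

4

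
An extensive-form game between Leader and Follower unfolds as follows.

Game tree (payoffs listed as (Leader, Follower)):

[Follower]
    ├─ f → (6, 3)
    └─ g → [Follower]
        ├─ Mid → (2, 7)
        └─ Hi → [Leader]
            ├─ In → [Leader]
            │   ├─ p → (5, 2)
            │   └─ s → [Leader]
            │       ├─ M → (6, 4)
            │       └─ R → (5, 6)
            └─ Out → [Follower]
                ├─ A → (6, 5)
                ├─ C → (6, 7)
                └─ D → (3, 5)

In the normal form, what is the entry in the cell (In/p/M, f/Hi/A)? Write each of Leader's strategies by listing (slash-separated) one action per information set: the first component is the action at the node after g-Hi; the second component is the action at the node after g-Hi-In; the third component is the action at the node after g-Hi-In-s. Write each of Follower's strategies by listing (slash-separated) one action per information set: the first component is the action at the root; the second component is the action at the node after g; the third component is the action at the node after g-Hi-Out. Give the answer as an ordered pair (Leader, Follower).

Trace the play path from the root:
  Follower plays f
→ terminal payoff (6, 3).
(Leader's choice at the node after g-Hi is never reached on this path, so it doesn't affect the outcome.)

(6, 3)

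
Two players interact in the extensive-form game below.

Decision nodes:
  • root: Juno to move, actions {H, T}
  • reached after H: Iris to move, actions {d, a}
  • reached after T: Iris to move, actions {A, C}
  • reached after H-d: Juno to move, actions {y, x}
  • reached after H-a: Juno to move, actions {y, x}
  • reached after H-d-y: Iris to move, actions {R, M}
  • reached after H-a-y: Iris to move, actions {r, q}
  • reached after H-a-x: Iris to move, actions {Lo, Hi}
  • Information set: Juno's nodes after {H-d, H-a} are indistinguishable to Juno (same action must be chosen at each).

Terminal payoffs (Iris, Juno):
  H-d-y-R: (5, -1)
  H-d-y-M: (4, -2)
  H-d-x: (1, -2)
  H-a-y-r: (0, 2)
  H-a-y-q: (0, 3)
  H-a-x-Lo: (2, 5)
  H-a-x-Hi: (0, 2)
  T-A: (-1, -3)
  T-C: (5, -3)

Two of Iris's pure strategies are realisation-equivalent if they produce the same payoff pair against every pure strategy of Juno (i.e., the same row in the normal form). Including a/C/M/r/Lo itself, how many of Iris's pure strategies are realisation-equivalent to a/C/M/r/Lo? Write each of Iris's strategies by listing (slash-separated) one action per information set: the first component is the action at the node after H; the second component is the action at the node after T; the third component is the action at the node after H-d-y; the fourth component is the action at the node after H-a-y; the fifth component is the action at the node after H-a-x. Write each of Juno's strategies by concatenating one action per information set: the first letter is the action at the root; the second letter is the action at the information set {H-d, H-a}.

Row for a/C/M/r/Lo (columns Hy, Hx, Ty, Tx): (0,2) (2,5) (5,-3) (5,-3).
Under a/C/M/r/Lo, Iris's choice at the node after H-d-y can never be reached regardless of what Juno does, so varying those choices leaves every outcome unchanged.
Holding the reachable choices fixed and varying the unreachable one freely already gives 2 equivalent strategies.
No other strategy reproduces this row, so those 2 are the full class: a/C/R/r/Lo, a/C/M/r/Lo.

2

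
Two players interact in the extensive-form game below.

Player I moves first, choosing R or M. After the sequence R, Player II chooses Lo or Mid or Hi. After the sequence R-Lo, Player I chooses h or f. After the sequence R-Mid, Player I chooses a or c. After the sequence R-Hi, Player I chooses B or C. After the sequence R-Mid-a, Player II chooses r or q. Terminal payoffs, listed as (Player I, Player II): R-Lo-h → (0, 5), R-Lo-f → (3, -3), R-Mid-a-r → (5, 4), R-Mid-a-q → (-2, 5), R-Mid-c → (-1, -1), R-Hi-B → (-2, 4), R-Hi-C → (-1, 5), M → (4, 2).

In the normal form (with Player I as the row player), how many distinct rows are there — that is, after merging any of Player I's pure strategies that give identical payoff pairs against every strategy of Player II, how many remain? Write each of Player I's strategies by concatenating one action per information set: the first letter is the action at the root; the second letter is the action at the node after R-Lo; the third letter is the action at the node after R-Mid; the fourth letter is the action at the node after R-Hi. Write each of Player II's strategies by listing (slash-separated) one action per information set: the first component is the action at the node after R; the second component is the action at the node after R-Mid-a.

9

Player I has 16 pure strategies: RhaB, RhaC, RhcB, RhcC, RfaB, RfaC, RfcB, RfcC, MhaB, MhaC, MhcB, MhcC, MfaB, MfaC, MfcB, MfcC. Columns: Lo/r, Lo/q, Mid/r, Mid/q, Hi/r, Hi/q.
{RhaB} → row (0,5) (0,5) (5,4) (-2,5) (-2,4) (-2,4)
{RhaC} → row (0,5) (0,5) (5,4) (-2,5) (-1,5) (-1,5)
{RhcB} → row (0,5) (0,5) (-1,-1) (-1,-1) (-2,4) (-2,4)
{RhcC} → row (0,5) (0,5) (-1,-1) (-1,-1) (-1,5) (-1,5)
{RfaB} → row (3,-3) (3,-3) (5,4) (-2,5) (-2,4) (-2,4)
{RfaC} → row (3,-3) (3,-3) (5,4) (-2,5) (-1,5) (-1,5)
{RfcB} → row (3,-3) (3,-3) (-1,-1) (-1,-1) (-2,4) (-2,4)
{RfcC} → row (3,-3) (3,-3) (-1,-1) (-1,-1) (-1,5) (-1,5)
{MhaB, MhaC, MhcB, MhcC, MfaB, MfaC, MfcB, MfcC} → row (4,2) (4,2) (4,2) (4,2) (4,2) (4,2)
That's 9 distinct rows out of 16 strategies.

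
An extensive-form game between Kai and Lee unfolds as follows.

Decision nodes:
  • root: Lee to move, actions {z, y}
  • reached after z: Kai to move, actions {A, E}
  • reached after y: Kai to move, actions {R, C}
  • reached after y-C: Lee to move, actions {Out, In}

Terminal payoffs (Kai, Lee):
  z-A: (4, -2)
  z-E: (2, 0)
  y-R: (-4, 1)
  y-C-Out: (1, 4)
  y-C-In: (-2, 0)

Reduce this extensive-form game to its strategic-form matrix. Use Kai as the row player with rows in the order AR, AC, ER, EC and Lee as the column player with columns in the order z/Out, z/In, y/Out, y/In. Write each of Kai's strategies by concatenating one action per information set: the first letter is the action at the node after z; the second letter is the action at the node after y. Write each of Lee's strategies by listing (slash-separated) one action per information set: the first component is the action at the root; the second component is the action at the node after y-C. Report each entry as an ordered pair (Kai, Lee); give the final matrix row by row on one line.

AR: (4,-2) (4,-2) (-4,1) (-4,1) | AC: (4,-2) (4,-2) (1,4) (-2,0) | ER: (2,0) (2,0) (-4,1) (-4,1) | EC: (2,0) (2,0) (1,4) (-2,0)

        z/Out     z/In    y/Out     y/In
  AR   (4,-2)   (4,-2)   (-4,1)   (-4,1)
  AC   (4,-2)   (4,-2)    (1,4)   (-2,0)
  ER    (2,0)    (2,0)   (-4,1)   (-4,1)
  EC    (2,0)    (2,0)    (1,4)   (-2,0)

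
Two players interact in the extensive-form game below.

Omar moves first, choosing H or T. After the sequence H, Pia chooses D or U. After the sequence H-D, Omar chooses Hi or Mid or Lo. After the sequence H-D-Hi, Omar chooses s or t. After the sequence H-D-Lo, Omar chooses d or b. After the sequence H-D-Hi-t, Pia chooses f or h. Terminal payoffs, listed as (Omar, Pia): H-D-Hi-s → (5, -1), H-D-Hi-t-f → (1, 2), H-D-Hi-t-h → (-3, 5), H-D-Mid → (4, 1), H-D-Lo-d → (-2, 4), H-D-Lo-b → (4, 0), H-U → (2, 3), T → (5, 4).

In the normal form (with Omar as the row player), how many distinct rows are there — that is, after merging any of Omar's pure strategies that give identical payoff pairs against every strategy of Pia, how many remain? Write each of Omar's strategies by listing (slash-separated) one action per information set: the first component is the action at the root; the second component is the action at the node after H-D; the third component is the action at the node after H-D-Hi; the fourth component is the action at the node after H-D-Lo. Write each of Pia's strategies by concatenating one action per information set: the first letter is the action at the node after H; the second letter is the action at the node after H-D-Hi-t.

6

Omar has 24 pure strategies: H/Hi/s/d, H/Hi/s/b, H/Hi/t/d, H/Hi/t/b, H/Mid/s/d, H/Mid/s/b, H/Mid/t/d, H/Mid/t/b, H/Lo/s/d, H/Lo/s/b, H/Lo/t/d, H/Lo/t/b, T/Hi/s/d, T/Hi/s/b, T/Hi/t/d, T/Hi/t/b, T/Mid/s/d, T/Mid/s/b, T/Mid/t/d, T/Mid/t/b, T/Lo/s/d, T/Lo/s/b, T/Lo/t/d, T/Lo/t/b. Columns: Df, Dh, Uf, Uh.
{H/Hi/s/d, H/Hi/s/b} → row (5,-1) (5,-1) (2,3) (2,3)
{H/Hi/t/d, H/Hi/t/b} → row (1,2) (-3,5) (2,3) (2,3)
{H/Mid/s/d, H/Mid/s/b, H/Mid/t/d, H/Mid/t/b} → row (4,1) (4,1) (2,3) (2,3)
{H/Lo/s/d, H/Lo/t/d} → row (-2,4) (-2,4) (2,3) (2,3)
{H/Lo/s/b, H/Lo/t/b} → row (4,0) (4,0) (2,3) (2,3)
{T/Hi/s/d, T/Hi/s/b, T/Hi/t/d, T/Hi/t/b, T/Mid/s/d, T/Mid/s/b, T/Mid/t/d, T/Mid/t/b, T/Lo/s/d, T/Lo/s/b, T/Lo/t/d, T/Lo/t/b} → row (5,4) (5,4) (5,4) (5,4)
That's 6 distinct rows out of 24 strategies.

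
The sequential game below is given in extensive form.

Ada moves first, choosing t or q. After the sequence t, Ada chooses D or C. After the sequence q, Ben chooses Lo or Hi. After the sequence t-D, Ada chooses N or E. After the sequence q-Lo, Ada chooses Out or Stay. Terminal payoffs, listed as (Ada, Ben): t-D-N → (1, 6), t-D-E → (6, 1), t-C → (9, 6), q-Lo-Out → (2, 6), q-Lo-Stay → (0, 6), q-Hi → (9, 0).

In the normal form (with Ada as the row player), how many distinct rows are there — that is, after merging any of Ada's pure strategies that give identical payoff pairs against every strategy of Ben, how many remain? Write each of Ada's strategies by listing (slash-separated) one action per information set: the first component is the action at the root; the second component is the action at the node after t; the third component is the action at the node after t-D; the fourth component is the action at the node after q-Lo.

5

Ada has 16 pure strategies: t/D/N/Out, t/D/N/Stay, t/D/E/Out, t/D/E/Stay, t/C/N/Out, t/C/N/Stay, t/C/E/Out, t/C/E/Stay, q/D/N/Out, q/D/N/Stay, q/D/E/Out, q/D/E/Stay, q/C/N/Out, q/C/N/Stay, q/C/E/Out, q/C/E/Stay. Columns: Lo, Hi.
{t/D/N/Out, t/D/N/Stay} → row (1,6) (1,6)
{t/D/E/Out, t/D/E/Stay} → row (6,1) (6,1)
{t/C/N/Out, t/C/N/Stay, t/C/E/Out, t/C/E/Stay} → row (9,6) (9,6)
{q/D/N/Out, q/D/E/Out, q/C/N/Out, q/C/E/Out} → row (2,6) (9,0)
{q/D/N/Stay, q/D/E/Stay, q/C/N/Stay, q/C/E/Stay} → row (0,6) (9,0)
That's 5 distinct rows out of 16 strategies.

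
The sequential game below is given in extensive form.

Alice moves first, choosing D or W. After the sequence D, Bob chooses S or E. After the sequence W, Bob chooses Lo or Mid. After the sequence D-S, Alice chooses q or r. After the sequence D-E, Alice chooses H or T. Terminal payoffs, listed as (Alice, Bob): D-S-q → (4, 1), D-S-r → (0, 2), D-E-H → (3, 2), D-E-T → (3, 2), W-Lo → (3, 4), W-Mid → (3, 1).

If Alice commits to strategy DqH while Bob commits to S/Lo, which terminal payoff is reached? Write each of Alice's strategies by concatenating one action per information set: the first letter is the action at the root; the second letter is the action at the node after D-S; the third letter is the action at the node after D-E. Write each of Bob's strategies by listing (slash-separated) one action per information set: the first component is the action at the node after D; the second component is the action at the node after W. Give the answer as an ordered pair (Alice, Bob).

(4, 1)

Trace the play path from the root:
  Alice plays D
  Bob plays S at [D]
  Alice plays q at [D-S]
→ terminal payoff (4, 1).
(Alice's choice at the node after D-E is never reached on this path, so it doesn't affect the outcome.)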